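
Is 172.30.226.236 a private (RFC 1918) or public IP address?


RFC 1918 private ranges:
  10.0.0.0/8 (10.0.0.0 - 10.255.255.255)
  172.16.0.0/12 (172.16.0.0 - 172.31.255.255)
  192.168.0.0/16 (192.168.0.0 - 192.168.255.255)
Private (in 172.16.0.0/12)


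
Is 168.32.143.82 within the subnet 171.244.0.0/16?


Subnet network: 171.244.0.0
Test IP AND mask: 168.32.0.0
No, 168.32.143.82 is not in 171.244.0.0/16


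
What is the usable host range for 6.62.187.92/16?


Network: 6.62.0.0
Broadcast: 6.62.255.255
First usable = network + 1
Last usable = broadcast - 1
Range: 6.62.0.1 to 6.62.255.254


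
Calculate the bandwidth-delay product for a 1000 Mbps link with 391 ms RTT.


BDP = bandwidth * RTT
= 1000 Mbps * 391 ms
= 1000 * 1e6 * 391 / 1000 bits
= 391000000 bits
= 48875000 bytes
= 47729.4922 KB
BDP = 391000000 bits (48875000 bytes)


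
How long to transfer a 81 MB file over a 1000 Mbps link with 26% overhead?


Effective throughput = 1000 * (1 - 26/100) = 740 Mbps
File size in Mb = 81 * 8 = 648 Mb
Time = 648 / 740
Time = 0.8757 seconds


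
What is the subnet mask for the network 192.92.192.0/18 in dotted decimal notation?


/18 means 18 network bits, 14 host bits
Binary: 11111111111111111100000000000000
Mask: 255.255.192.0


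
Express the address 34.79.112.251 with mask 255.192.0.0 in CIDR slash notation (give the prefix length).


Binary: 11111111.11000000.00000000.00000000
Count leading 1s
Prefix: /10


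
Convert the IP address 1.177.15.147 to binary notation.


1 = 00000001
177 = 10110001
15 = 00001111
147 = 10010011
Binary: 00000001.10110001.00001111.10010011


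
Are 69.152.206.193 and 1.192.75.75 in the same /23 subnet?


Mask: 255.255.254.0
69.152.206.193 AND mask = 69.152.206.0
1.192.75.75 AND mask = 1.192.74.0
No, different subnets (69.152.206.0 vs 1.192.74.0)


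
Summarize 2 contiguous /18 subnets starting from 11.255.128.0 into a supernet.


Original prefix: /18
Number of subnets: 2 = 2^1
New prefix = 18 - 1 = 17
Supernet: 11.255.128.0/17


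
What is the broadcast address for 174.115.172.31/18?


Network: 174.115.128.0/18
Host bits = 14
Set all host bits to 1:
Broadcast: 174.115.191.255


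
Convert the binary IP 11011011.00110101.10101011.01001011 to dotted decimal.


11011011 = 219
00110101 = 53
10101011 = 171
01001011 = 75
IP: 219.53.171.75


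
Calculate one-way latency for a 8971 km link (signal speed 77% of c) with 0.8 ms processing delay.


Speed = 0.77 * 3e5 km/s = 231000 km/s
Propagation delay = 8971 / 231000 = 0.0388 s = 38.8355 ms
Processing delay = 0.8 ms
Total one-way latency = 39.6355 ms


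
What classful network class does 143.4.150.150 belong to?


First octet: 143
Binary: 10001111
10xxxxxx -> Class B (128-191)
Class B, default mask 255.255.0.0 (/16)


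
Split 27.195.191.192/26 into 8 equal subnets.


New prefix = 26 + 3 = 29
Each subnet has 8 addresses
  27.195.191.192/29
  27.195.191.200/29
  27.195.191.208/29
  27.195.191.216/29
  27.195.191.224/29
  27.195.191.232/29
  27.195.191.240/29
  27.195.191.248/29
Subnets: 27.195.191.192/29, 27.195.191.200/29, 27.195.191.208/29, 27.195.191.216/29, 27.195.191.224/29, 27.195.191.232/29, 27.195.191.240/29, 27.195.191.248/29


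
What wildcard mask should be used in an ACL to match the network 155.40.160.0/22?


Subnet mask: 255.255.252.0
Wildcard = 255.255.255.255 - subnet mask
255 - 255 = 0
255 - 255 = 0
255 - 252 = 3
255 - 0 = 255
Wildcard: 0.0.3.255


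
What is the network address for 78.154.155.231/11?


IP:   01001110.10011010.10011011.11100111
Mask: 11111111.11100000.00000000.00000000
AND operation:
Net:  01001110.10000000.00000000.00000000
Network: 78.128.0.0/11


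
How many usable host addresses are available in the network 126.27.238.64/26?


Host bits = 32 - 26 = 6
Total addresses = 2^6 = 64
Usable = total - 2 (network and broadcast)
Usable hosts: 62


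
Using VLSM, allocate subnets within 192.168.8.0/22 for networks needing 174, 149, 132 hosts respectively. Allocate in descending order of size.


174 hosts -> /24 (254 usable): 192.168.8.0/24
149 hosts -> /24 (254 usable): 192.168.9.0/24
132 hosts -> /24 (254 usable): 192.168.10.0/24
Allocation: 192.168.8.0/24 (174 hosts, 254 usable); 192.168.9.0/24 (149 hosts, 254 usable); 192.168.10.0/24 (132 hosts, 254 usable)


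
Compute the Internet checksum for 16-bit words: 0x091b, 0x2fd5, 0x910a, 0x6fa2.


Sum all words (with carry folding):
+ 0x091b = 0x091b
+ 0x2fd5 = 0x38f0
+ 0x910a = 0xc9fa
+ 0x6fa2 = 0x399d
One's complement: ~0x399d
Checksum = 0xc662


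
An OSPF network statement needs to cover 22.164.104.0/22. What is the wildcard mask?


Subnet mask: 255.255.252.0
Wildcard = 255.255.255.255 - subnet mask
255 - 255 = 0
255 - 255 = 0
255 - 252 = 3
255 - 0 = 255
Wildcard: 0.0.3.255


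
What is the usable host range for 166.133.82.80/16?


Network: 166.133.0.0
Broadcast: 166.133.255.255
First usable = network + 1
Last usable = broadcast - 1
Range: 166.133.0.1 to 166.133.255.254


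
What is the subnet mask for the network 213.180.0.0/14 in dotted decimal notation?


/14 means 14 network bits, 18 host bits
Binary: 11111111111111000000000000000000
Mask: 255.252.0.0


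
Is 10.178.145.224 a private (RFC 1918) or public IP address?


RFC 1918 private ranges:
  10.0.0.0/8 (10.0.0.0 - 10.255.255.255)
  172.16.0.0/12 (172.16.0.0 - 172.31.255.255)
  192.168.0.0/16 (192.168.0.0 - 192.168.255.255)
Private (in 10.0.0.0/8)


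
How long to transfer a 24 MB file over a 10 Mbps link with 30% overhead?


Effective throughput = 10 * (1 - 30/100) = 7 Mbps
File size in Mb = 24 * 8 = 192 Mb
Time = 192 / 7
Time = 27.4286 seconds


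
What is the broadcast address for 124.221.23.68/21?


Network: 124.221.16.0/21
Host bits = 11
Set all host bits to 1:
Broadcast: 124.221.23.255


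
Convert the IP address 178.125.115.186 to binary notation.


178 = 10110010
125 = 01111101
115 = 01110011
186 = 10111010
Binary: 10110010.01111101.01110011.10111010


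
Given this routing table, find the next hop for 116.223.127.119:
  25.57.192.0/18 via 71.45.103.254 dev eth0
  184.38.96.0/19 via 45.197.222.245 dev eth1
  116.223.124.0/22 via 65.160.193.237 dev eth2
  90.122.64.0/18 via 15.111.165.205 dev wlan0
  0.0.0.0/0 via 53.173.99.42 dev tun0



Longest prefix match for 116.223.127.119:
  /18 25.57.192.0: no
  /19 184.38.96.0: no
  /22 116.223.124.0: MATCH
  /18 90.122.64.0: no
  /0 0.0.0.0: MATCH
Selected: next-hop 65.160.193.237 via eth2 (matched /22)


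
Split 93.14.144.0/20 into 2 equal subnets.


New prefix = 20 + 1 = 21
Each subnet has 2048 addresses
  93.14.144.0/21
  93.14.152.0/21
Subnets: 93.14.144.0/21, 93.14.152.0/21


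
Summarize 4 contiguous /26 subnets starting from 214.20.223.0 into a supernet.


Original prefix: /26
Number of subnets: 4 = 2^2
New prefix = 26 - 2 = 24
Supernet: 214.20.223.0/24


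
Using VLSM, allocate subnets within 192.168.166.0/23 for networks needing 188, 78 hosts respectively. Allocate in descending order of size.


188 hosts -> /24 (254 usable): 192.168.166.0/24
78 hosts -> /25 (126 usable): 192.168.167.0/25
Allocation: 192.168.166.0/24 (188 hosts, 254 usable); 192.168.167.0/25 (78 hosts, 126 usable)


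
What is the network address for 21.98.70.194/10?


IP:   00010101.01100010.01000110.11000010
Mask: 11111111.11000000.00000000.00000000
AND operation:
Net:  00010101.01000000.00000000.00000000
Network: 21.64.0.0/10


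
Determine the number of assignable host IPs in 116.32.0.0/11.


Host bits = 32 - 11 = 21
Total addresses = 2^21 = 2097152
Usable = total - 2 (network and broadcast)
Usable hosts: 2097150


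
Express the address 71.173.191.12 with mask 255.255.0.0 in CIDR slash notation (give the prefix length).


Binary: 11111111.11111111.00000000.00000000
Count leading 1s
Prefix: /16


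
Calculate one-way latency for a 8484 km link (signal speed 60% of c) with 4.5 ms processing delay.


Speed = 0.6 * 3e5 km/s = 180000 km/s
Propagation delay = 8484 / 180000 = 0.0471 s = 47.1333 ms
Processing delay = 4.5 ms
Total one-way latency = 51.6333 ms


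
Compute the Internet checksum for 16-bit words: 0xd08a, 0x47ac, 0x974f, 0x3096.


Sum all words (with carry folding):
+ 0xd08a = 0xd08a
+ 0x47ac = 0x1837
+ 0x974f = 0xaf86
+ 0x3096 = 0xe01c
One's complement: ~0xe01c
Checksum = 0x1fe3


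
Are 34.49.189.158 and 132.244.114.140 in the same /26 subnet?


Mask: 255.255.255.192
34.49.189.158 AND mask = 34.49.189.128
132.244.114.140 AND mask = 132.244.114.128
No, different subnets (34.49.189.128 vs 132.244.114.128)


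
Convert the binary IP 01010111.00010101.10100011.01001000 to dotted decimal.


01010111 = 87
00010101 = 21
10100011 = 163
01001000 = 72
IP: 87.21.163.72


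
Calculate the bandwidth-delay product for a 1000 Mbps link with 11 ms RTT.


BDP = bandwidth * RTT
= 1000 Mbps * 11 ms
= 1000 * 1e6 * 11 / 1000 bits
= 11000000 bits
= 1375000 bytes
= 1342.7734 KB
BDP = 11000000 bits (1375000 bytes)


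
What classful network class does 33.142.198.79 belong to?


First octet: 33
Binary: 00100001
0xxxxxxx -> Class A (1-126)
Class A, default mask 255.0.0.0 (/8)


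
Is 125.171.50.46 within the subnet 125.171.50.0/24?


Subnet network: 125.171.50.0
Test IP AND mask: 125.171.50.0
Yes, 125.171.50.46 is in 125.171.50.0/24


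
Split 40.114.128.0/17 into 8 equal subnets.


New prefix = 17 + 3 = 20
Each subnet has 4096 addresses
  40.114.128.0/20
  40.114.144.0/20
  40.114.160.0/20
  40.114.176.0/20
  40.114.192.0/20
  40.114.208.0/20
  40.114.224.0/20
  40.114.240.0/20
Subnets: 40.114.128.0/20, 40.114.144.0/20, 40.114.160.0/20, 40.114.176.0/20, 40.114.192.0/20, 40.114.208.0/20, 40.114.224.0/20, 40.114.240.0/20


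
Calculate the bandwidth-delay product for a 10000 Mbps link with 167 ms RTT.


BDP = bandwidth * RTT
= 10000 Mbps * 167 ms
= 10000 * 1e6 * 167 / 1000 bits
= 1670000000 bits
= 208750000 bytes
= 203857.4219 KB
BDP = 1670000000 bits (208750000 bytes)


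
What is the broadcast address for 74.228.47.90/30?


Network: 74.228.47.88/30
Host bits = 2
Set all host bits to 1:
Broadcast: 74.228.47.91


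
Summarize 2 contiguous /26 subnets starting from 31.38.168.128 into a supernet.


Original prefix: /26
Number of subnets: 2 = 2^1
New prefix = 26 - 1 = 25
Supernet: 31.38.168.128/25


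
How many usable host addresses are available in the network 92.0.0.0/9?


Host bits = 32 - 9 = 23
Total addresses = 2^23 = 8388608
Usable = total - 2 (network and broadcast)
Usable hosts: 8388606


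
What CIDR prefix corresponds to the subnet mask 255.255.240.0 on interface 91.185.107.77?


Binary: 11111111.11111111.11110000.00000000
Count leading 1s
Prefix: /20


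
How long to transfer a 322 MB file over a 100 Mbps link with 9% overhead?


Effective throughput = 100 * (1 - 9/100) = 91 Mbps
File size in Mb = 322 * 8 = 2576 Mb
Time = 2576 / 91
Time = 28.3077 seconds


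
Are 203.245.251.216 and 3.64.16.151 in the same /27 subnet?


Mask: 255.255.255.224
203.245.251.216 AND mask = 203.245.251.192
3.64.16.151 AND mask = 3.64.16.128
No, different subnets (203.245.251.192 vs 3.64.16.128)


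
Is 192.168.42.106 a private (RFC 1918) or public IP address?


RFC 1918 private ranges:
  10.0.0.0/8 (10.0.0.0 - 10.255.255.255)
  172.16.0.0/12 (172.16.0.0 - 172.31.255.255)
  192.168.0.0/16 (192.168.0.0 - 192.168.255.255)
Private (in 192.168.0.0/16)


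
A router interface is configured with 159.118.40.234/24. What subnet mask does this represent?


/24 means 24 network bits, 8 host bits
Binary: 11111111111111111111111100000000
Mask: 255.255.255.0


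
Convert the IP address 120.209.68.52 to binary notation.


120 = 01111000
209 = 11010001
68 = 01000100
52 = 00110100
Binary: 01111000.11010001.01000100.00110100


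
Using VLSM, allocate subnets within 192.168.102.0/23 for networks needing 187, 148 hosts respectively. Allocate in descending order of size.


187 hosts -> /24 (254 usable): 192.168.102.0/24
148 hosts -> /24 (254 usable): 192.168.103.0/24
Allocation: 192.168.102.0/24 (187 hosts, 254 usable); 192.168.103.0/24 (148 hosts, 254 usable)


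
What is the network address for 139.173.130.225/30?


IP:   10001011.10101101.10000010.11100001
Mask: 11111111.11111111.11111111.11111100
AND operation:
Net:  10001011.10101101.10000010.11100000
Network: 139.173.130.224/30


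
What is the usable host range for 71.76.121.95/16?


Network: 71.76.0.0
Broadcast: 71.76.255.255
First usable = network + 1
Last usable = broadcast - 1
Range: 71.76.0.1 to 71.76.255.254


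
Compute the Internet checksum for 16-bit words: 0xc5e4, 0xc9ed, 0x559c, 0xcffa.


Sum all words (with carry folding):
+ 0xc5e4 = 0xc5e4
+ 0xc9ed = 0x8fd2
+ 0x559c = 0xe56e
+ 0xcffa = 0xb569
One's complement: ~0xb569
Checksum = 0x4a96


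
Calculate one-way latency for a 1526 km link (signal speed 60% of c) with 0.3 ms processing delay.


Speed = 0.6 * 3e5 km/s = 180000 km/s
Propagation delay = 1526 / 180000 = 0.0085 s = 8.4778 ms
Processing delay = 0.3 ms
Total one-way latency = 8.7778 ms


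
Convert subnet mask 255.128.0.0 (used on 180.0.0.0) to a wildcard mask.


Subnet mask: 255.128.0.0
Wildcard = 255.255.255.255 - subnet mask
255 - 255 = 0
255 - 128 = 127
255 - 0 = 255
255 - 0 = 255
Wildcard: 0.127.255.255


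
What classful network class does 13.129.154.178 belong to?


First octet: 13
Binary: 00001101
0xxxxxxx -> Class A (1-126)
Class A, default mask 255.0.0.0 (/8)


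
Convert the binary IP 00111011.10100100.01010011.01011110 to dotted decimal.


00111011 = 59
10100100 = 164
01010011 = 83
01011110 = 94
IP: 59.164.83.94


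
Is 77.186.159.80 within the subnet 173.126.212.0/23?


Subnet network: 173.126.212.0
Test IP AND mask: 77.186.158.0
No, 77.186.159.80 is not in 173.126.212.0/23


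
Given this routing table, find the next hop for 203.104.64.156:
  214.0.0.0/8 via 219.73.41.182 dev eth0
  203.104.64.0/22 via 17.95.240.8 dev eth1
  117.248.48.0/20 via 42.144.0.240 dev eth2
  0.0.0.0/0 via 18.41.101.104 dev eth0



Longest prefix match for 203.104.64.156:
  /8 214.0.0.0: no
  /22 203.104.64.0: MATCH
  /20 117.248.48.0: no
  /0 0.0.0.0: MATCH
Selected: next-hop 17.95.240.8 via eth1 (matched /22)


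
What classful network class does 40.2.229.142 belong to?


First octet: 40
Binary: 00101000
0xxxxxxx -> Class A (1-126)
Class A, default mask 255.0.0.0 (/8)


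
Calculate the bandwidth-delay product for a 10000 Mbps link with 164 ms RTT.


BDP = bandwidth * RTT
= 10000 Mbps * 164 ms
= 10000 * 1e6 * 164 / 1000 bits
= 1640000000 bits
= 205000000 bytes
= 200195.3125 KB
BDP = 1640000000 bits (205000000 bytes)


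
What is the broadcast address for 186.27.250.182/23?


Network: 186.27.250.0/23
Host bits = 9
Set all host bits to 1:
Broadcast: 186.27.251.255


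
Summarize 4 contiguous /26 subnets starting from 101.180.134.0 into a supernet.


Original prefix: /26
Number of subnets: 4 = 2^2
New prefix = 26 - 2 = 24
Supernet: 101.180.134.0/24


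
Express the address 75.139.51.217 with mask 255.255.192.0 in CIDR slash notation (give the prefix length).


Binary: 11111111.11111111.11000000.00000000
Count leading 1s
Prefix: /18


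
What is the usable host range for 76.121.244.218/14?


Network: 76.120.0.0
Broadcast: 76.123.255.255
First usable = network + 1
Last usable = broadcast - 1
Range: 76.120.0.1 to 76.123.255.254


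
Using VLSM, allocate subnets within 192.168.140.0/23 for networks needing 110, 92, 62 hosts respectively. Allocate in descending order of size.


110 hosts -> /25 (126 usable): 192.168.140.0/25
92 hosts -> /25 (126 usable): 192.168.140.128/25
62 hosts -> /26 (62 usable): 192.168.141.0/26
Allocation: 192.168.140.0/25 (110 hosts, 126 usable); 192.168.140.128/25 (92 hosts, 126 usable); 192.168.141.0/26 (62 hosts, 62 usable)


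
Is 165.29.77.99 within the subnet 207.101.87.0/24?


Subnet network: 207.101.87.0
Test IP AND mask: 165.29.77.0
No, 165.29.77.99 is not in 207.101.87.0/24


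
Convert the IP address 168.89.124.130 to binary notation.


168 = 10101000
89 = 01011001
124 = 01111100
130 = 10000010
Binary: 10101000.01011001.01111100.10000010


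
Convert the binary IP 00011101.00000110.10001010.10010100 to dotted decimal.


00011101 = 29
00000110 = 6
10001010 = 138
10010100 = 148
IP: 29.6.138.148


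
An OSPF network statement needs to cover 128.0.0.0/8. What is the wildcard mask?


Subnet mask: 255.0.0.0
Wildcard = 255.255.255.255 - subnet mask
255 - 255 = 0
255 - 0 = 255
255 - 0 = 255
255 - 0 = 255
Wildcard: 0.255.255.255


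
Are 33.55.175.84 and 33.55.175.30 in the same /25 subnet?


Mask: 255.255.255.128
33.55.175.84 AND mask = 33.55.175.0
33.55.175.30 AND mask = 33.55.175.0
Yes, same subnet (33.55.175.0)


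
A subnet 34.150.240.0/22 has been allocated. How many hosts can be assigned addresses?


Host bits = 32 - 22 = 10
Total addresses = 2^10 = 1024
Usable = total - 2 (network and broadcast)
Usable hosts: 1022


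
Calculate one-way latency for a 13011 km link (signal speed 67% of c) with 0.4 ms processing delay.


Speed = 0.67 * 3e5 km/s = 201000 km/s
Propagation delay = 13011 / 201000 = 0.0647 s = 64.7313 ms
Processing delay = 0.4 ms
Total one-way latency = 65.1313 ms


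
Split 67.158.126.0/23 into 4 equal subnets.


New prefix = 23 + 2 = 25
Each subnet has 128 addresses
  67.158.126.0/25
  67.158.126.128/25
  67.158.127.0/25
  67.158.127.128/25
Subnets: 67.158.126.0/25, 67.158.126.128/25, 67.158.127.0/25, 67.158.127.128/25


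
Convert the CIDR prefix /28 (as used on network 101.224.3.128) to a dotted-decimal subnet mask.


/28 means 28 network bits, 4 host bits
Binary: 11111111111111111111111111110000
Mask: 255.255.255.240


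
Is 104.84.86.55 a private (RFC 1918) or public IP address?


RFC 1918 private ranges:
  10.0.0.0/8 (10.0.0.0 - 10.255.255.255)
  172.16.0.0/12 (172.16.0.0 - 172.31.255.255)
  192.168.0.0/16 (192.168.0.0 - 192.168.255.255)
Public (not in any RFC 1918 range)


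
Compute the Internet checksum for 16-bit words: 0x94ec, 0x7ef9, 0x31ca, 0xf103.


Sum all words (with carry folding):
+ 0x94ec = 0x94ec
+ 0x7ef9 = 0x13e6
+ 0x31ca = 0x45b0
+ 0xf103 = 0x36b4
One's complement: ~0x36b4
Checksum = 0xc94b


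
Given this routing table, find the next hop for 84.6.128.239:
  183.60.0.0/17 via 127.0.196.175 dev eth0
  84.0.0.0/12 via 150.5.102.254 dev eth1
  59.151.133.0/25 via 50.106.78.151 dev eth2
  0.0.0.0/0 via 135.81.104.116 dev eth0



Longest prefix match for 84.6.128.239:
  /17 183.60.0.0: no
  /12 84.0.0.0: MATCH
  /25 59.151.133.0: no
  /0 0.0.0.0: MATCH
Selected: next-hop 150.5.102.254 via eth1 (matched /12)


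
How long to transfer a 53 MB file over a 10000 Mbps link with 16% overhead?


Effective throughput = 10000 * (1 - 16/100) = 8400 Mbps
File size in Mb = 53 * 8 = 424 Mb
Time = 424 / 8400
Time = 0.0505 seconds


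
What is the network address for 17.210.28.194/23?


IP:   00010001.11010010.00011100.11000010
Mask: 11111111.11111111.11111110.00000000
AND operation:
Net:  00010001.11010010.00011100.00000000
Network: 17.210.28.0/23


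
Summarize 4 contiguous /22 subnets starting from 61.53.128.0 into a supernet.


Original prefix: /22
Number of subnets: 4 = 2^2
New prefix = 22 - 2 = 20
Supernet: 61.53.128.0/20


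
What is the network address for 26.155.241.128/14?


IP:   00011010.10011011.11110001.10000000
Mask: 11111111.11111100.00000000.00000000
AND operation:
Net:  00011010.10011000.00000000.00000000
Network: 26.152.0.0/14


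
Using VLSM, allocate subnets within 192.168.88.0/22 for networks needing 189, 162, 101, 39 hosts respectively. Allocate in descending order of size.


189 hosts -> /24 (254 usable): 192.168.88.0/24
162 hosts -> /24 (254 usable): 192.168.89.0/24
101 hosts -> /25 (126 usable): 192.168.90.0/25
39 hosts -> /26 (62 usable): 192.168.90.128/26
Allocation: 192.168.88.0/24 (189 hosts, 254 usable); 192.168.89.0/24 (162 hosts, 254 usable); 192.168.90.0/25 (101 hosts, 126 usable); 192.168.90.128/26 (39 hosts, 62 usable)


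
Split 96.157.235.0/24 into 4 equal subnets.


New prefix = 24 + 2 = 26
Each subnet has 64 addresses
  96.157.235.0/26
  96.157.235.64/26
  96.157.235.128/26
  96.157.235.192/26
Subnets: 96.157.235.0/26, 96.157.235.64/26, 96.157.235.128/26, 96.157.235.192/26


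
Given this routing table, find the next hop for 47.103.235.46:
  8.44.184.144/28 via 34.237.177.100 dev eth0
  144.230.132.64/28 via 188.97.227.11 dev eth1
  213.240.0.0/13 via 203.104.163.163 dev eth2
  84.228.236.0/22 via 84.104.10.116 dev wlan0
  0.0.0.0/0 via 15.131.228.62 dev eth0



Longest prefix match for 47.103.235.46:
  /28 8.44.184.144: no
  /28 144.230.132.64: no
  /13 213.240.0.0: no
  /22 84.228.236.0: no
  /0 0.0.0.0: MATCH
Selected: next-hop 15.131.228.62 via eth0 (matched /0)


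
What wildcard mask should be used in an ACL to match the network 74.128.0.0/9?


Subnet mask: 255.128.0.0
Wildcard = 255.255.255.255 - subnet mask
255 - 255 = 0
255 - 128 = 127
255 - 0 = 255
255 - 0 = 255
Wildcard: 0.127.255.255


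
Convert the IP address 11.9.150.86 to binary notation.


11 = 00001011
9 = 00001001
150 = 10010110
86 = 01010110
Binary: 00001011.00001001.10010110.01010110


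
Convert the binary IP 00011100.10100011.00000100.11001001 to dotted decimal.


00011100 = 28
10100011 = 163
00000100 = 4
11001001 = 201
IP: 28.163.4.201


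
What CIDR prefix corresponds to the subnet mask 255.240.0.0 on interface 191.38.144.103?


Binary: 11111111.11110000.00000000.00000000
Count leading 1s
Prefix: /12


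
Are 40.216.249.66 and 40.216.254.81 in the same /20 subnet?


Mask: 255.255.240.0
40.216.249.66 AND mask = 40.216.240.0
40.216.254.81 AND mask = 40.216.240.0
Yes, same subnet (40.216.240.0)


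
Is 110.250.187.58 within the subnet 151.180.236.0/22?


Subnet network: 151.180.236.0
Test IP AND mask: 110.250.184.0
No, 110.250.187.58 is not in 151.180.236.0/22


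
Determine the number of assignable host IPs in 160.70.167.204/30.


Host bits = 32 - 30 = 2
Total addresses = 2^2 = 4
Usable = total - 2 (network and broadcast)
Usable hosts: 2


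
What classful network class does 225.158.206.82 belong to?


First octet: 225
Binary: 11100001
1110xxxx -> Class D (224-239)
Class D (multicast), default mask N/A


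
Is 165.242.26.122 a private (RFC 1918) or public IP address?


RFC 1918 private ranges:
  10.0.0.0/8 (10.0.0.0 - 10.255.255.255)
  172.16.0.0/12 (172.16.0.0 - 172.31.255.255)
  192.168.0.0/16 (192.168.0.0 - 192.168.255.255)
Public (not in any RFC 1918 range)


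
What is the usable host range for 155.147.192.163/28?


Network: 155.147.192.160
Broadcast: 155.147.192.175
First usable = network + 1
Last usable = broadcast - 1
Range: 155.147.192.161 to 155.147.192.174


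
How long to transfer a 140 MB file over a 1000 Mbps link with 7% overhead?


Effective throughput = 1000 * (1 - 7/100) = 930.0 Mbps
File size in Mb = 140 * 8 = 1120 Mb
Time = 1120 / 930.0
Time = 1.2043 seconds


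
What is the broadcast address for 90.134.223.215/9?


Network: 90.128.0.0/9
Host bits = 23
Set all host bits to 1:
Broadcast: 90.255.255.255


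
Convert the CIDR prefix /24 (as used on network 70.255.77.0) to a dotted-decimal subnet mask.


/24 means 24 network bits, 8 host bits
Binary: 11111111111111111111111100000000
Mask: 255.255.255.0


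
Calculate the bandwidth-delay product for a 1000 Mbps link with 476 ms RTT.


BDP = bandwidth * RTT
= 1000 Mbps * 476 ms
= 1000 * 1e6 * 476 / 1000 bits
= 476000000 bits
= 59500000 bytes
= 58105.4688 KB
BDP = 476000000 bits (59500000 bytes)


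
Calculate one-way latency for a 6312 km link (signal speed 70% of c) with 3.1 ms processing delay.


Speed = 0.7 * 3e5 km/s = 210000 km/s
Propagation delay = 6312 / 210000 = 0.0301 s = 30.0571 ms
Processing delay = 3.1 ms
Total one-way latency = 33.1571 ms


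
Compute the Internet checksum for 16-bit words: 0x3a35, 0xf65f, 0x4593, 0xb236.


Sum all words (with carry folding):
+ 0x3a35 = 0x3a35
+ 0xf65f = 0x3095
+ 0x4593 = 0x7628
+ 0xb236 = 0x285f
One's complement: ~0x285f
Checksum = 0xd7a0


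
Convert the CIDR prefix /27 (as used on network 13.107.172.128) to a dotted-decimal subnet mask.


/27 means 27 network bits, 5 host bits
Binary: 11111111111111111111111111100000
Mask: 255.255.255.224


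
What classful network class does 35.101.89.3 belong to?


First octet: 35
Binary: 00100011
0xxxxxxx -> Class A (1-126)
Class A, default mask 255.0.0.0 (/8)


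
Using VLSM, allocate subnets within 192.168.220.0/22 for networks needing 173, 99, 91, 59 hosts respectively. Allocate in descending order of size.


173 hosts -> /24 (254 usable): 192.168.220.0/24
99 hosts -> /25 (126 usable): 192.168.221.0/25
91 hosts -> /25 (126 usable): 192.168.221.128/25
59 hosts -> /26 (62 usable): 192.168.222.0/26
Allocation: 192.168.220.0/24 (173 hosts, 254 usable); 192.168.221.0/25 (99 hosts, 126 usable); 192.168.221.128/25 (91 hosts, 126 usable); 192.168.222.0/26 (59 hosts, 62 usable)


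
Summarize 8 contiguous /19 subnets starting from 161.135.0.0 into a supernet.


Original prefix: /19
Number of subnets: 8 = 2^3
New prefix = 19 - 3 = 16
Supernet: 161.135.0.0/16


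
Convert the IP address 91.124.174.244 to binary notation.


91 = 01011011
124 = 01111100
174 = 10101110
244 = 11110100
Binary: 01011011.01111100.10101110.11110100


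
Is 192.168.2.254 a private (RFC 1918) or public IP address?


RFC 1918 private ranges:
  10.0.0.0/8 (10.0.0.0 - 10.255.255.255)
  172.16.0.0/12 (172.16.0.0 - 172.31.255.255)
  192.168.0.0/16 (192.168.0.0 - 192.168.255.255)
Private (in 192.168.0.0/16)


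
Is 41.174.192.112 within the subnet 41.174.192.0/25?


Subnet network: 41.174.192.0
Test IP AND mask: 41.174.192.0
Yes, 41.174.192.112 is in 41.174.192.0/25


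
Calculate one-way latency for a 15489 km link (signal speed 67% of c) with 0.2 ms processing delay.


Speed = 0.67 * 3e5 km/s = 201000 km/s
Propagation delay = 15489 / 201000 = 0.0771 s = 77.0597 ms
Processing delay = 0.2 ms
Total one-way latency = 77.2597 ms


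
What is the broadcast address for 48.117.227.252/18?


Network: 48.117.192.0/18
Host bits = 14
Set all host bits to 1:
Broadcast: 48.117.255.255


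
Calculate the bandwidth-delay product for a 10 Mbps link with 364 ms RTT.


BDP = bandwidth * RTT
= 10 Mbps * 364 ms
= 10 * 1e6 * 364 / 1000 bits
= 3640000 bits
= 455000 bytes
= 444.3359 KB
BDP = 3640000 bits (455000 bytes)


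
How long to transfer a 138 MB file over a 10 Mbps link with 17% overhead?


Effective throughput = 10 * (1 - 17/100) = 8.3 Mbps
File size in Mb = 138 * 8 = 1104 Mb
Time = 1104 / 8.3
Time = 133.012 seconds


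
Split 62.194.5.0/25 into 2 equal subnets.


New prefix = 25 + 1 = 26
Each subnet has 64 addresses
  62.194.5.0/26
  62.194.5.64/26
Subnets: 62.194.5.0/26, 62.194.5.64/26


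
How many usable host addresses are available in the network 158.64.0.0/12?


Host bits = 32 - 12 = 20
Total addresses = 2^20 = 1048576
Usable = total - 2 (network and broadcast)
Usable hosts: 1048574


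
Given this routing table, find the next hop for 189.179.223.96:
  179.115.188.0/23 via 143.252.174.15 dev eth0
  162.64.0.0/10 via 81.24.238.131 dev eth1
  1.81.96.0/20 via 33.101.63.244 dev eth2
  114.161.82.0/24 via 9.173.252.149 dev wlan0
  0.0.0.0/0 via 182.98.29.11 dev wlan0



Longest prefix match for 189.179.223.96:
  /23 179.115.188.0: no
  /10 162.64.0.0: no
  /20 1.81.96.0: no
  /24 114.161.82.0: no
  /0 0.0.0.0: MATCH
Selected: next-hop 182.98.29.11 via wlan0 (matched /0)


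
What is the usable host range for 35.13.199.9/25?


Network: 35.13.199.0
Broadcast: 35.13.199.127
First usable = network + 1
Last usable = broadcast - 1
Range: 35.13.199.1 to 35.13.199.126


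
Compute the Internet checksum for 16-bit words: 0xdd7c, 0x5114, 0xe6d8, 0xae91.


Sum all words (with carry folding):
+ 0xdd7c = 0xdd7c
+ 0x5114 = 0x2e91
+ 0xe6d8 = 0x156a
+ 0xae91 = 0xc3fb
One's complement: ~0xc3fb
Checksum = 0x3c04


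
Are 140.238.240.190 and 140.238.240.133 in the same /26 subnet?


Mask: 255.255.255.192
140.238.240.190 AND mask = 140.238.240.128
140.238.240.133 AND mask = 140.238.240.128
Yes, same subnet (140.238.240.128)


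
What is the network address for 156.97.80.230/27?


IP:   10011100.01100001.01010000.11100110
Mask: 11111111.11111111.11111111.11100000
AND operation:
Net:  10011100.01100001.01010000.11100000
Network: 156.97.80.224/27


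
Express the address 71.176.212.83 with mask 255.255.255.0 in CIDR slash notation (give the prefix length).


Binary: 11111111.11111111.11111111.00000000
Count leading 1s
Prefix: /24


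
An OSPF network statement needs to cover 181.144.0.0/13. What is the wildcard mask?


Subnet mask: 255.248.0.0
Wildcard = 255.255.255.255 - subnet mask
255 - 255 = 0
255 - 248 = 7
255 - 0 = 255
255 - 0 = 255
Wildcard: 0.7.255.255


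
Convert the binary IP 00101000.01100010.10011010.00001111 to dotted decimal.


00101000 = 40
01100010 = 98
10011010 = 154
00001111 = 15
IP: 40.98.154.15


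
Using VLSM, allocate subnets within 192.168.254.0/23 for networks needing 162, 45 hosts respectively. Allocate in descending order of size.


162 hosts -> /24 (254 usable): 192.168.254.0/24
45 hosts -> /26 (62 usable): 192.168.255.0/26
Allocation: 192.168.254.0/24 (162 hosts, 254 usable); 192.168.255.0/26 (45 hosts, 62 usable)


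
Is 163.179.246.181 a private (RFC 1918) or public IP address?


RFC 1918 private ranges:
  10.0.0.0/8 (10.0.0.0 - 10.255.255.255)
  172.16.0.0/12 (172.16.0.0 - 172.31.255.255)
  192.168.0.0/16 (192.168.0.0 - 192.168.255.255)
Public (not in any RFC 1918 range)


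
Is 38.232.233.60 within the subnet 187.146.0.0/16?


Subnet network: 187.146.0.0
Test IP AND mask: 38.232.0.0
No, 38.232.233.60 is not in 187.146.0.0/16


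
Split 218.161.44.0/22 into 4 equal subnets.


New prefix = 22 + 2 = 24
Each subnet has 256 addresses
  218.161.44.0/24
  218.161.45.0/24
  218.161.46.0/24
  218.161.47.0/24
Subnets: 218.161.44.0/24, 218.161.45.0/24, 218.161.46.0/24, 218.161.47.0/24


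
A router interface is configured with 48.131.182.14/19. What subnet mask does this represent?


/19 means 19 network bits, 13 host bits
Binary: 11111111111111111110000000000000
Mask: 255.255.224.0


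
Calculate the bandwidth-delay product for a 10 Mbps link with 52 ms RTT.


BDP = bandwidth * RTT
= 10 Mbps * 52 ms
= 10 * 1e6 * 52 / 1000 bits
= 520000 bits
= 65000 bytes
= 63.4766 KB
BDP = 520000 bits (65000 bytes)


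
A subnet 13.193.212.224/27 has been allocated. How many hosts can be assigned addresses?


Host bits = 32 - 27 = 5
Total addresses = 2^5 = 32
Usable = total - 2 (network and broadcast)
Usable hosts: 30


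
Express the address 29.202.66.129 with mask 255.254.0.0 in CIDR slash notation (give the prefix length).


Binary: 11111111.11111110.00000000.00000000
Count leading 1s
Prefix: /15


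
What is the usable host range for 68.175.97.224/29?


Network: 68.175.97.224
Broadcast: 68.175.97.231
First usable = network + 1
Last usable = broadcast - 1
Range: 68.175.97.225 to 68.175.97.230


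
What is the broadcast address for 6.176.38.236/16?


Network: 6.176.0.0/16
Host bits = 16
Set all host bits to 1:
Broadcast: 6.176.255.255


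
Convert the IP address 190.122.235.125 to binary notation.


190 = 10111110
122 = 01111010
235 = 11101011
125 = 01111101
Binary: 10111110.01111010.11101011.01111101


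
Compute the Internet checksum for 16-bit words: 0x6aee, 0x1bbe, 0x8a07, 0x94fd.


Sum all words (with carry folding):
+ 0x6aee = 0x6aee
+ 0x1bbe = 0x86ac
+ 0x8a07 = 0x10b4
+ 0x94fd = 0xa5b1
One's complement: ~0xa5b1
Checksum = 0x5a4e


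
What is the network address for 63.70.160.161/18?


IP:   00111111.01000110.10100000.10100001
Mask: 11111111.11111111.11000000.00000000
AND operation:
Net:  00111111.01000110.10000000.00000000
Network: 63.70.128.0/18


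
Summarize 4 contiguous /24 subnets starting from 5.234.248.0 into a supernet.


Original prefix: /24
Number of subnets: 4 = 2^2
New prefix = 24 - 2 = 22
Supernet: 5.234.248.0/22


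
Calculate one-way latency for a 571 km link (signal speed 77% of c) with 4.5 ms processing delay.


Speed = 0.77 * 3e5 km/s = 231000 km/s
Propagation delay = 571 / 231000 = 0.0025 s = 2.4719 ms
Processing delay = 4.5 ms
Total one-way latency = 6.9719 ms


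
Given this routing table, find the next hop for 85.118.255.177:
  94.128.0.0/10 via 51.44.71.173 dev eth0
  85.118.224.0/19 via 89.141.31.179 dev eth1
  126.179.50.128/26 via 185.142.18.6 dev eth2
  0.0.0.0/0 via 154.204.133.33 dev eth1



Longest prefix match for 85.118.255.177:
  /10 94.128.0.0: no
  /19 85.118.224.0: MATCH
  /26 126.179.50.128: no
  /0 0.0.0.0: MATCH
Selected: next-hop 89.141.31.179 via eth1 (matched /19)


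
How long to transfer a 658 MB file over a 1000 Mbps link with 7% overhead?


Effective throughput = 1000 * (1 - 7/100) = 930.0 Mbps
File size in Mb = 658 * 8 = 5264 Mb
Time = 5264 / 930.0
Time = 5.6602 seconds


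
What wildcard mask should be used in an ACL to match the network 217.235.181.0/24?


Subnet mask: 255.255.255.0
Wildcard = 255.255.255.255 - subnet mask
255 - 255 = 0
255 - 255 = 0
255 - 255 = 0
255 - 0 = 255
Wildcard: 0.0.0.255


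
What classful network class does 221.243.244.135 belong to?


First octet: 221
Binary: 11011101
110xxxxx -> Class C (192-223)
Class C, default mask 255.255.255.0 (/24)


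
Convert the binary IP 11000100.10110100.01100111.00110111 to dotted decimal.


11000100 = 196
10110100 = 180
01100111 = 103
00110111 = 55
IP: 196.180.103.55


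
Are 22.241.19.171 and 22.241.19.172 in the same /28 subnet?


Mask: 255.255.255.240
22.241.19.171 AND mask = 22.241.19.160
22.241.19.172 AND mask = 22.241.19.160
Yes, same subnet (22.241.19.160)


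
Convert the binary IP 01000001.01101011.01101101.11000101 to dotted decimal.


01000001 = 65
01101011 = 107
01101101 = 109
11000101 = 197
IP: 65.107.109.197


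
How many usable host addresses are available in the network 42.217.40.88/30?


Host bits = 32 - 30 = 2
Total addresses = 2^2 = 4
Usable = total - 2 (network and broadcast)
Usable hosts: 2


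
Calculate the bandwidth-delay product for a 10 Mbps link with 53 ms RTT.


BDP = bandwidth * RTT
= 10 Mbps * 53 ms
= 10 * 1e6 * 53 / 1000 bits
= 530000 bits
= 66250 bytes
= 64.6973 KB
BDP = 530000 bits (66250 bytes)


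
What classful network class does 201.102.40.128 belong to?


First octet: 201
Binary: 11001001
110xxxxx -> Class C (192-223)
Class C, default mask 255.255.255.0 (/24)


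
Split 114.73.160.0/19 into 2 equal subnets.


New prefix = 19 + 1 = 20
Each subnet has 4096 addresses
  114.73.160.0/20
  114.73.176.0/20
Subnets: 114.73.160.0/20, 114.73.176.0/20


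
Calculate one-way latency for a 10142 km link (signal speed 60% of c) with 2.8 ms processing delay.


Speed = 0.6 * 3e5 km/s = 180000 km/s
Propagation delay = 10142 / 180000 = 0.0563 s = 56.3444 ms
Processing delay = 2.8 ms
Total one-way latency = 59.1444 ms


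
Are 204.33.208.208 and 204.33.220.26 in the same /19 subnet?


Mask: 255.255.224.0
204.33.208.208 AND mask = 204.33.192.0
204.33.220.26 AND mask = 204.33.192.0
Yes, same subnet (204.33.192.0)


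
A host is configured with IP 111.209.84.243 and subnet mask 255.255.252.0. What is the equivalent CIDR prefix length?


Binary: 11111111.11111111.11111100.00000000
Count leading 1s
Prefix: /22


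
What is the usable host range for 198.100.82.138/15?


Network: 198.100.0.0
Broadcast: 198.101.255.255
First usable = network + 1
Last usable = broadcast - 1
Range: 198.100.0.1 to 198.101.255.254


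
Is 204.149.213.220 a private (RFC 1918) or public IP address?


RFC 1918 private ranges:
  10.0.0.0/8 (10.0.0.0 - 10.255.255.255)
  172.16.0.0/12 (172.16.0.0 - 172.31.255.255)
  192.168.0.0/16 (192.168.0.0 - 192.168.255.255)
Public (not in any RFC 1918 range)


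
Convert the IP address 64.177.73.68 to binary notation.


64 = 01000000
177 = 10110001
73 = 01001001
68 = 01000100
Binary: 01000000.10110001.01001001.01000100


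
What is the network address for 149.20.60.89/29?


IP:   10010101.00010100.00111100.01011001
Mask: 11111111.11111111.11111111.11111000
AND operation:
Net:  10010101.00010100.00111100.01011000
Network: 149.20.60.88/29


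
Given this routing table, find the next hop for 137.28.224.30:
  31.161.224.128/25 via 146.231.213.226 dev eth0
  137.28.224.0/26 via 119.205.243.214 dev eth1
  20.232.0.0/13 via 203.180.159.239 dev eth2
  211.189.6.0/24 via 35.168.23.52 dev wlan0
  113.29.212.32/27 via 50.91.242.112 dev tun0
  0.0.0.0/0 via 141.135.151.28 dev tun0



Longest prefix match for 137.28.224.30:
  /25 31.161.224.128: no
  /26 137.28.224.0: MATCH
  /13 20.232.0.0: no
  /24 211.189.6.0: no
  /27 113.29.212.32: no
  /0 0.0.0.0: MATCH
Selected: next-hop 119.205.243.214 via eth1 (matched /26)


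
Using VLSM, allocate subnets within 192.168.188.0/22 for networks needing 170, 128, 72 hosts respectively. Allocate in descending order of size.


170 hosts -> /24 (254 usable): 192.168.188.0/24
128 hosts -> /24 (254 usable): 192.168.189.0/24
72 hosts -> /25 (126 usable): 192.168.190.0/25
Allocation: 192.168.188.0/24 (170 hosts, 254 usable); 192.168.189.0/24 (128 hosts, 254 usable); 192.168.190.0/25 (72 hosts, 126 usable)


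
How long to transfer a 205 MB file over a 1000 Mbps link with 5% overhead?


Effective throughput = 1000 * (1 - 5/100) = 950 Mbps
File size in Mb = 205 * 8 = 1640 Mb
Time = 1640 / 950
Time = 1.7263 seconds


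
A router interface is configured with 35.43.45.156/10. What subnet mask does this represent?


/10 means 10 network bits, 22 host bits
Binary: 11111111110000000000000000000000
Mask: 255.192.0.0


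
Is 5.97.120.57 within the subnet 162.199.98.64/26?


Subnet network: 162.199.98.64
Test IP AND mask: 5.97.120.0
No, 5.97.120.57 is not in 162.199.98.64/26


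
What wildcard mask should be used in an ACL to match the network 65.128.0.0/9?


Subnet mask: 255.128.0.0
Wildcard = 255.255.255.255 - subnet mask
255 - 255 = 0
255 - 128 = 127
255 - 0 = 255
255 - 0 = 255
Wildcard: 0.127.255.255


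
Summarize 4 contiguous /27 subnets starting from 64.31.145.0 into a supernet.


Original prefix: /27
Number of subnets: 4 = 2^2
New prefix = 27 - 2 = 25
Supernet: 64.31.145.0/25


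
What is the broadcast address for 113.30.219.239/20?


Network: 113.30.208.0/20
Host bits = 12
Set all host bits to 1:
Broadcast: 113.30.223.255


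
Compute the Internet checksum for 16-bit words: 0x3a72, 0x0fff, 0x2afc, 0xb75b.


Sum all words (with carry folding):
+ 0x3a72 = 0x3a72
+ 0x0fff = 0x4a71
+ 0x2afc = 0x756d
+ 0xb75b = 0x2cc9
One's complement: ~0x2cc9
Checksum = 0xd336


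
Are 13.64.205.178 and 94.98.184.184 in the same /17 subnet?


Mask: 255.255.128.0
13.64.205.178 AND mask = 13.64.128.0
94.98.184.184 AND mask = 94.98.128.0
No, different subnets (13.64.128.0 vs 94.98.128.0)


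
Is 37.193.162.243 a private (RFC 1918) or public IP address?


RFC 1918 private ranges:
  10.0.0.0/8 (10.0.0.0 - 10.255.255.255)
  172.16.0.0/12 (172.16.0.0 - 172.31.255.255)
  192.168.0.0/16 (192.168.0.0 - 192.168.255.255)
Public (not in any RFC 1918 range)


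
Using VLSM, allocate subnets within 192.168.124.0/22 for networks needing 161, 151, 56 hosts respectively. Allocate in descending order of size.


161 hosts -> /24 (254 usable): 192.168.124.0/24
151 hosts -> /24 (254 usable): 192.168.125.0/24
56 hosts -> /26 (62 usable): 192.168.126.0/26
Allocation: 192.168.124.0/24 (161 hosts, 254 usable); 192.168.125.0/24 (151 hosts, 254 usable); 192.168.126.0/26 (56 hosts, 62 usable)
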